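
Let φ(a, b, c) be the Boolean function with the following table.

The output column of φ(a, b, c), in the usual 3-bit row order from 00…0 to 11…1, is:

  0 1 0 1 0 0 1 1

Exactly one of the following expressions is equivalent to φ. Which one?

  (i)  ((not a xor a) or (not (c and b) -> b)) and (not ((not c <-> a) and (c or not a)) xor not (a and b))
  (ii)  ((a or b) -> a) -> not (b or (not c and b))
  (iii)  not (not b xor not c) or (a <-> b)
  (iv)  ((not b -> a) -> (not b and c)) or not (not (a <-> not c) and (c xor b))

i

(ii): at (0,0,0) it gives 1, but φ = 0 — eliminated.
(iii): at (0,0,0) it gives 1, but φ = 0 — eliminated.
(iv): at (0,0,0) it gives 1, but φ = 0 — eliminated.
Only (i) survives; checking it on all 8 rows confirms it matches φ.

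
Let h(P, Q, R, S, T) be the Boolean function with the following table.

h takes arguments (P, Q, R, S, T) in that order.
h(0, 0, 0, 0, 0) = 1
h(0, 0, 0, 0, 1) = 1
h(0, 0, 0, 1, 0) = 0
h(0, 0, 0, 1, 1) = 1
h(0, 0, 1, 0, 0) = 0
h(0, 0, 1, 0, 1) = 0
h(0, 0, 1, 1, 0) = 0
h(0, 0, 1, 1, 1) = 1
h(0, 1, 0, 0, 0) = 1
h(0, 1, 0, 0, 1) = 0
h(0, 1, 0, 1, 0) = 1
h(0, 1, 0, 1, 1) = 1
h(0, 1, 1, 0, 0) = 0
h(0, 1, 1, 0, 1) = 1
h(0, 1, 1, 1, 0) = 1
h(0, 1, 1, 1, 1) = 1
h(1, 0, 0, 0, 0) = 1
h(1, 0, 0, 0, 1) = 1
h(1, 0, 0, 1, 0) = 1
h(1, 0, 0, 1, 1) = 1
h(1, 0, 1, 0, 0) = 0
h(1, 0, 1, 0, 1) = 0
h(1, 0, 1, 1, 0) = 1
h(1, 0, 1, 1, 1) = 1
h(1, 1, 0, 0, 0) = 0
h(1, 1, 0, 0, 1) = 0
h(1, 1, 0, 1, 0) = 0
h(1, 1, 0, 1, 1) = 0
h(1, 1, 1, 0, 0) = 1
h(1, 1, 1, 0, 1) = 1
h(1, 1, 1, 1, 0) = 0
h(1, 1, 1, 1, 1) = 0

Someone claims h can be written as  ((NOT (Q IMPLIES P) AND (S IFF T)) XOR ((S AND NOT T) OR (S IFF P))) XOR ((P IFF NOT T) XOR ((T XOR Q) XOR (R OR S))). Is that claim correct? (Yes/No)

Yes

Evaluate ((NOT (Q IMPLIES P) AND (S IFF T)) XOR ((S AND NOT T) OR (S IFF P))) XOR ((P IFF NOT T) XOR ((T XOR Q) XOR (R OR S))) on each row and compare to h:
  P=0, Q=0, R=0, S=0, T=0: formula gives 1, h = 1 ✓
  P=0, Q=0, R=0, S=0, T=1: formula gives 1, h = 1 ✓
  P=0, Q=0, R=0, S=1, T=0: formula gives 0, h = 0 ✓
  P=0, Q=0, R=0, S=1, T=1: formula gives 1, h = 1 ✓
  … (the remaining 28 rows also agree.)
No disagreement on any input; they are logically equivalent.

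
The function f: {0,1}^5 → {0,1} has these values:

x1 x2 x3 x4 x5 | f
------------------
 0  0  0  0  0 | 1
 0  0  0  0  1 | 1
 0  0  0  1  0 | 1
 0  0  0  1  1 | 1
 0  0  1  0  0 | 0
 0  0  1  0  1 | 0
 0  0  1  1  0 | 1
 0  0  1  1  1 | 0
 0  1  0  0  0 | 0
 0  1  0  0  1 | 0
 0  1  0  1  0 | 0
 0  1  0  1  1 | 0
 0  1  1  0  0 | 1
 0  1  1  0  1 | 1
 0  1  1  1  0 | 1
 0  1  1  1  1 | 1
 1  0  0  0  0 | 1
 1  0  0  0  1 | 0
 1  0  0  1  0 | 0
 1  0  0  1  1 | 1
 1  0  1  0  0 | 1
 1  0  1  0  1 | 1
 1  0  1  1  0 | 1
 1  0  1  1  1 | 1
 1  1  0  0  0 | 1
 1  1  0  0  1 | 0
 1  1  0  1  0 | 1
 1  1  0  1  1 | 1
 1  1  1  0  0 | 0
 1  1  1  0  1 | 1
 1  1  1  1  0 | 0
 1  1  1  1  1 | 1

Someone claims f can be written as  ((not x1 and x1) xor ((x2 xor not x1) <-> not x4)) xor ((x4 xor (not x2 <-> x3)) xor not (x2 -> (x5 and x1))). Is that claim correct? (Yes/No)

No

Evaluate ((not x1 and x1) xor ((x2 xor not x1) <-> not x4)) xor ((x4 xor (not x2 <-> x3)) xor not (x2 -> (x5 and x1))) on each row and compare to f:
  x1=0, x2=0, x3=0, x4=0, x5=0: formula gives 1, f = 1 ✓
  x1=0, x2=0, x3=0, x4=0, x5=1: formula gives 1, f = 1 ✓
  x1=0, x2=0, x3=0, x4=1, x5=0: formula gives 1, f = 1 ✓
  x1=0, x2=0, x3=0, x4=1, x5=1: formula gives 1, f = 1 ✓
  …
  x1=0, x2=0, x3=1, x4=1, x5=0: formula gives 0, but f = 1 ✗
Row (0,0,1,1,0) is a counterexample, so the formula is not equivalent to f.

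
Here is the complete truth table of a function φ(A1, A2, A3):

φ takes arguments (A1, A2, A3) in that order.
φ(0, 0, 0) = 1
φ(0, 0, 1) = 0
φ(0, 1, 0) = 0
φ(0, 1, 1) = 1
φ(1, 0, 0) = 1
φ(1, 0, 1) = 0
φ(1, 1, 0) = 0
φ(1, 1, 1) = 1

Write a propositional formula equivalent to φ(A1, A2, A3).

φ(A1, A2, A3) = ((((NOT A1 AND NOT A2) AND NOT A3) OR ((NOT A1 AND A2) AND A3)) OR ((A1 AND NOT A2) AND NOT A3)) OR ((A1 AND A2) AND A3)

Collect the rows where φ=1 — (0,0,0), (0,1,1), (1,0,0), (1,1,1) — and write one minterm per row: ¬A1·¬A2·¬A3, ¬A1·A2·A3, A1·¬A2·¬A3, A1·A2·A3. Their union (logical OR) reproduces the table exactly.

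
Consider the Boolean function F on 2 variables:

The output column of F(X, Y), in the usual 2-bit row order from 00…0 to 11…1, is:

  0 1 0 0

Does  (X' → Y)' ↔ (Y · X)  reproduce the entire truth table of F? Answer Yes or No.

No

Test each input against both F and the formula:
  X=0, Y=0: formula gives 0, F = 0 ✓
  X=0, Y=1: formula gives 1, F = 1 ✓
  X=1, Y=0: formula gives 1, but F = 0 ✗
Since they disagree at (1,0), the expression is not a correct formula for F.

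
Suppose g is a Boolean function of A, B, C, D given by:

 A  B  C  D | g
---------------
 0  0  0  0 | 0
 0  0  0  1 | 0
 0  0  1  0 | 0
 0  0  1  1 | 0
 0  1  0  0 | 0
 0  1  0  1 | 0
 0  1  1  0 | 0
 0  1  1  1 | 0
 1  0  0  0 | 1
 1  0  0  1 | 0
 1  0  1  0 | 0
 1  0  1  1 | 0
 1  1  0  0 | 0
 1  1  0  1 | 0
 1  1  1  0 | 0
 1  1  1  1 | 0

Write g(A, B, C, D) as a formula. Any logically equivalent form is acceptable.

g is 1 on exactly one input, (1,0,0,0), whose minterm is A·¬B·¬C·¬D. So g is just that conjunction.

g(A, B, C, D) = ((A & ~B) & ~C) & ~D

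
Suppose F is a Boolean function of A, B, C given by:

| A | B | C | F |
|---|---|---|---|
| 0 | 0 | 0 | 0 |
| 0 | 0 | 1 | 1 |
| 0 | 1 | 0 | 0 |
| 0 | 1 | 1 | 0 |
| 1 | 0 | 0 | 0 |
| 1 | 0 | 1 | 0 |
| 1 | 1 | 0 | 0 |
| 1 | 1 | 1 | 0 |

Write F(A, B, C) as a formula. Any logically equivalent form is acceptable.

F(A, B, C) = (¬A ∧ ¬B) ∧ C

F is 1 on exactly one input, (0,0,1), whose minterm is ¬A·¬B·C. So F is just that conjunction.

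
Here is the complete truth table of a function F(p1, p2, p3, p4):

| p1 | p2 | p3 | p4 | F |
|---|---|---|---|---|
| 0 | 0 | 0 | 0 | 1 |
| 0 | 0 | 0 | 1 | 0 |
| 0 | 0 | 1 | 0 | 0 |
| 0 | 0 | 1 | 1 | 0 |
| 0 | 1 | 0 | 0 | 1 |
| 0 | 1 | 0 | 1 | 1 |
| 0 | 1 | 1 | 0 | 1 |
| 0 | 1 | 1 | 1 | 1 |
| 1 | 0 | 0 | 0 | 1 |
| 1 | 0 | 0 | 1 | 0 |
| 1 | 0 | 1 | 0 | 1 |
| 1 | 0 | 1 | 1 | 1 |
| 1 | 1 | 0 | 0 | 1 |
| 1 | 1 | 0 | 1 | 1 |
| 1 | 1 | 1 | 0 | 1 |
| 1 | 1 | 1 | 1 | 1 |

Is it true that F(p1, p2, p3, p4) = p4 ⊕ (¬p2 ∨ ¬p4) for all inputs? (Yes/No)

No

Check the formula against F row by row:
  p1=0, p2=0, p3=0, p4=0: formula gives 1, F = 1 ✓
  p1=0, p2=0, p3=0, p4=1: formula gives 0, F = 0 ✓
  p1=0, p2=0, p3=1, p4=0: formula gives 1, but F = 0 ✗
Row (0,0,1,0) is a counterexample, so the formula is not equivalent to F.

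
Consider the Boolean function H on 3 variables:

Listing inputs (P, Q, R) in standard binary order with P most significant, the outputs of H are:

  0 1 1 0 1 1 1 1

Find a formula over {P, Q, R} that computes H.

H(P, Q, R) = ¬(((¬P ∧ ¬Q) ∧ ¬R) ∨ ((¬P ∧ Q) ∧ R))

The 0-rows are (0,0,0), (0,1,1). Take each as a conjunction (¬P·¬Q·¬R, ¬P·Q·R), form their disjunction, and complement — that gives a formula that is 1 everywhere H is.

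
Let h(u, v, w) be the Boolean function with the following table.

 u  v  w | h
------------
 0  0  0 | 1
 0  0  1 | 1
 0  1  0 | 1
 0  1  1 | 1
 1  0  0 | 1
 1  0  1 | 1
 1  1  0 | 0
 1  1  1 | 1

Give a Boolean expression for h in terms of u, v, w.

h is 0 on exactly one input, (1,1,0), whose minterm is u·v·¬w. So h is the negation of that single conjunction.

h(u, v, w) = ¬((u ∧ v) ∧ ¬w)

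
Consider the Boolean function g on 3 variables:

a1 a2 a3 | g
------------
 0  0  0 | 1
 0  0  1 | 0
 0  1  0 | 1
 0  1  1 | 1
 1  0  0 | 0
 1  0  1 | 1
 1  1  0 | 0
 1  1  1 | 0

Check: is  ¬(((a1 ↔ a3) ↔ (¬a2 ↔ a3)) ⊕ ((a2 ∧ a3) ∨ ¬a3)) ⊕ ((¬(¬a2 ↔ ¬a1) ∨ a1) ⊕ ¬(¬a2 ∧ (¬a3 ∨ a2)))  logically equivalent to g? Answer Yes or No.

Test each input against both g and the formula:
  a1=0, a2=0, a3=0: formula gives 0, but g = 1 ✗
Since they disagree at (0,0,0), the expression is not a correct formula for g.

No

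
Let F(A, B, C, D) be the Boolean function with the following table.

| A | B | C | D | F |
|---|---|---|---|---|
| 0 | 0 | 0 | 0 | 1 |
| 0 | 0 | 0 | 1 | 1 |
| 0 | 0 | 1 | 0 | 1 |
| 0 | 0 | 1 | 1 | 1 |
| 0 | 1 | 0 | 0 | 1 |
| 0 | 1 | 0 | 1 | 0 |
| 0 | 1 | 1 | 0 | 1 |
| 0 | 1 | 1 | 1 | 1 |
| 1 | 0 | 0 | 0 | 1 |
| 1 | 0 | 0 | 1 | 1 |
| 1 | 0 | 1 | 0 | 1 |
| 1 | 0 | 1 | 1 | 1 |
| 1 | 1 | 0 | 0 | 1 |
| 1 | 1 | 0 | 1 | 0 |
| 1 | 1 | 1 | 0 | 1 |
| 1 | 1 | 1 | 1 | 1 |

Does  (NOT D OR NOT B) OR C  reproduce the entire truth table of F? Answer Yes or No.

Yes

Check the formula against F row by row:
  A=0, B=0, C=0, D=0: formula gives 1, F = 1 ✓
  A=0, B=0, C=0, D=1: formula gives 1, F = 1 ✓
  A=0, B=0, C=1, D=0: formula gives 1, F = 1 ✓
  A=0, B=0, C=1, D=1: formula gives 1, F = 1 ✓
  … (the remaining 12 rows also agree.)
All 16 rows match — the expression computes F exactly.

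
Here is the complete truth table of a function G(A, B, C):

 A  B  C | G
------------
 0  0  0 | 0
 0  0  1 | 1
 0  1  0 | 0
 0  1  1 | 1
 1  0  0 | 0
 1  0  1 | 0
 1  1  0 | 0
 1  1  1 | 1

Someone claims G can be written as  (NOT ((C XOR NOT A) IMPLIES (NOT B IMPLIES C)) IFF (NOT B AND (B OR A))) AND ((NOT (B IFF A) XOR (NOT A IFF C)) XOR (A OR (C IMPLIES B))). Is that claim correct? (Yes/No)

Evaluate (NOT ((C XOR NOT A) IMPLIES (NOT B IMPLIES C)) IFF (NOT B AND (B OR A))) AND ((NOT (B IFF A) XOR (NOT A IFF C)) XOR (A OR (C IMPLIES B))) on each row and compare to G:
  A=0, B=0, C=0: formula gives 0, G = 0 ✓
  A=0, B=0, C=1: formula gives 1, G = 1 ✓
  A=0, B=1, C=0: formula gives 0, G = 0 ✓
  A=0, B=1, C=1: formula gives 1, G = 1 ✓
  A=1, B=0, C=0: formula gives 0, G = 0 ✓
  …and likewise for the remaining 3 rows.
No disagreement on any input; they are logically equivalent.

Yes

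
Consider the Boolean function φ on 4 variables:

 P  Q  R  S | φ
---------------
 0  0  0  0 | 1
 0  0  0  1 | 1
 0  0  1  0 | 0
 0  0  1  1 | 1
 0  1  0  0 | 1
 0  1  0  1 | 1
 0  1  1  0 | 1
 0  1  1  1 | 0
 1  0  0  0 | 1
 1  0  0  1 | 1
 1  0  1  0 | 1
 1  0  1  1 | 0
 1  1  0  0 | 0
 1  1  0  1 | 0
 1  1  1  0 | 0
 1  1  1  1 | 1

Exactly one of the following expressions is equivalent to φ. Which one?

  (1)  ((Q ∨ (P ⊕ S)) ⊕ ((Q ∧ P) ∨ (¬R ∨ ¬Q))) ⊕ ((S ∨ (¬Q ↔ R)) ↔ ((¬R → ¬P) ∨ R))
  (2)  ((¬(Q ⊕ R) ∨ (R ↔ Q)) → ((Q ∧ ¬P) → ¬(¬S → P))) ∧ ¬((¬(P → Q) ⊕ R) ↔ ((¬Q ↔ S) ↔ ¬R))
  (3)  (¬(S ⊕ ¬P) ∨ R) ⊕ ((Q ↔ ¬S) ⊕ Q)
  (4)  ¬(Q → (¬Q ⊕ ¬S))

1

(2) disagrees with φ on (0,0,0,0) (formula → 0, table → 1); rule it out.
(3) disagrees with φ on (0,0,0,0) (formula → 0, table → 1); rule it out.
(4) disagrees with φ on (0,0,0,0) (formula → 0, table → 1); rule it out.
That leaves (1). Evaluating it on every row reproduces the table of φ exactly.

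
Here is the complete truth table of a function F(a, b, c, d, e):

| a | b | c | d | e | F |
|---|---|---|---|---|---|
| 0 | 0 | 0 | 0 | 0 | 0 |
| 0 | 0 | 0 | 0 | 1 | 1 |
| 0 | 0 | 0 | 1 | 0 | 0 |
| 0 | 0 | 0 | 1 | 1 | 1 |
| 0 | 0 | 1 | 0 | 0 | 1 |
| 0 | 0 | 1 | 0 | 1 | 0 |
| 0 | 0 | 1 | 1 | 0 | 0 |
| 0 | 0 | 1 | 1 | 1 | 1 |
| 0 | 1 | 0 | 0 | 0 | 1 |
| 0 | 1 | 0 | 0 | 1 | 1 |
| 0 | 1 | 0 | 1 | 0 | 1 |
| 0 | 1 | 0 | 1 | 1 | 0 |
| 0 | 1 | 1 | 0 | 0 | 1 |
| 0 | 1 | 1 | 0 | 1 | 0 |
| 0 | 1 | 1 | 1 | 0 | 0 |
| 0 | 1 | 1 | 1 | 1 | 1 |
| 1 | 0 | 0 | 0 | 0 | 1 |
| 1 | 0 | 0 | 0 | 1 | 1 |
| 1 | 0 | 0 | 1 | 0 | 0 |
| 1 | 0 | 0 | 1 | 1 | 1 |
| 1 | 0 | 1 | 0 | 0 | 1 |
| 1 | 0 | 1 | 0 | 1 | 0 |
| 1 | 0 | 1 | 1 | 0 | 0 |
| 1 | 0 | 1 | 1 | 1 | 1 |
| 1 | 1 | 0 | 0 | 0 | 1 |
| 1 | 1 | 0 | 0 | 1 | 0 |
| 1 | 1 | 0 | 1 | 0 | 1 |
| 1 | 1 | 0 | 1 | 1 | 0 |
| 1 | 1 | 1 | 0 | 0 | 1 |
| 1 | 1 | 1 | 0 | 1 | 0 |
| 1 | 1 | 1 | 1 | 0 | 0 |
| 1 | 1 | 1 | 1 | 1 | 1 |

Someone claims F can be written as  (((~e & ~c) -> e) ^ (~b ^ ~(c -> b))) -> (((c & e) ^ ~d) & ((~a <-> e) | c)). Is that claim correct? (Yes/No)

Test each input against both F and the formula:
  a=0, b=0, c=0, d=0, e=0: formula gives 0, F = 0 ✓
  a=0, b=0, c=0, d=0, e=1: formula gives 1, F = 1 ✓
  a=0, b=0, c=0, d=1, e=0: formula gives 0, F = 0 ✓
  a=0, b=0, c=0, d=1, e=1: formula gives 1, F = 1 ✓
  … (the remaining 28 rows also agree.)
No disagreement on any input; they are logically equivalent.

Yes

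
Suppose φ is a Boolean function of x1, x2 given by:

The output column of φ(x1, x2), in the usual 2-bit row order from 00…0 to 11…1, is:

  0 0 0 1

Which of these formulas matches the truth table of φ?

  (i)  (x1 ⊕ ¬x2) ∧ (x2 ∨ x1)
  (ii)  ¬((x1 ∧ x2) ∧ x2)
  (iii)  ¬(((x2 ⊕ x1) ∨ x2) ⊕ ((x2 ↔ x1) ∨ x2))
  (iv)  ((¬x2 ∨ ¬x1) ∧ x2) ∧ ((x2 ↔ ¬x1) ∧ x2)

i

(ii) disagrees with φ on (0,0) (formula → 1, table → 0); rule it out.
(iii) disagrees with φ on (0,1) (formula → 1, table → 0); rule it out.
(iv) disagrees with φ on (0,1) (formula → 1, table → 0); rule it out.
(i) is the remaining candidate, and it agrees with φ on all 4 inputs.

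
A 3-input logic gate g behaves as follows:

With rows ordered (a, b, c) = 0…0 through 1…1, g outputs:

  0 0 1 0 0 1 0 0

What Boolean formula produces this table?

g(a, b, c) = ((¬a ∧ b) ∧ ¬c) ∨ ((a ∧ ¬b) ∧ c)

g=1 on 2 inputs: (0,1,0), (1,0,1). Reading each as a conjunction of literals (¬a·b·¬c, a·¬b·c) and taking the OR gives the canonical DNF.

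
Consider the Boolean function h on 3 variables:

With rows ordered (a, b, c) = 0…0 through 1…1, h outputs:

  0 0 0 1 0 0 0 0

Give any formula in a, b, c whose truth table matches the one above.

h(a, b, c) = (NOT a AND b) AND c

Only row (0,1,1) gives 1. That row's minterm ¬a·b·c is h directly.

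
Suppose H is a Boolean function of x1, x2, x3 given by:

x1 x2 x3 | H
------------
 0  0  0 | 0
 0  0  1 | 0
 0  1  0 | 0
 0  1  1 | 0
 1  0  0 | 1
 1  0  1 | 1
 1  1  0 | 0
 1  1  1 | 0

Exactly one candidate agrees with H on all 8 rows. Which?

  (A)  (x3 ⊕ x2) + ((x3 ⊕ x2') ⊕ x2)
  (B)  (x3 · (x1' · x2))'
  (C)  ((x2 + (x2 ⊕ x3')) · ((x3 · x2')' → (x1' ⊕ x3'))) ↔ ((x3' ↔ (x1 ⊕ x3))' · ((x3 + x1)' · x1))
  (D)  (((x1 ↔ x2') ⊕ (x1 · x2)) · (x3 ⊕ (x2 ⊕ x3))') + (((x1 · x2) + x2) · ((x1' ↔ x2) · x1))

(A) fails at (0,0,0): the formula yields 1, H is 0.
(B) fails at (0,0,0): the formula yields 1, H is 0.
(C) fails at (0,0,0): the formula yields 1, H is 0.
Only (D) survives; checking it on all 8 rows confirms it matches H.

D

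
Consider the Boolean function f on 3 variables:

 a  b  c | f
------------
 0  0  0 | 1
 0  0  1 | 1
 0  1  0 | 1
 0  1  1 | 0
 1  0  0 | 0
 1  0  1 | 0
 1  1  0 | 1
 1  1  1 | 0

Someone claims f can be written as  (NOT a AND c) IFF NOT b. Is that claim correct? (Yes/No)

Check the formula against f row by row:
  a=0, b=0, c=0: formula gives 0, but f = 1 ✗
Since they disagree at (0,0,0), the expression is not a correct formula for f.

No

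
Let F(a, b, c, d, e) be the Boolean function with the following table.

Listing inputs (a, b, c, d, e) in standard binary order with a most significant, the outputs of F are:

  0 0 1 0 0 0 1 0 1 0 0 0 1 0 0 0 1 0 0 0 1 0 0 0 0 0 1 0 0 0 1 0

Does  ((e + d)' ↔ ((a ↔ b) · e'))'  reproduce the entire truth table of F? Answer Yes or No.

Test each input against both F and the formula:
  a=0, b=0, c=0, d=0, e=0: formula gives 0, F = 0 ✓
  a=0, b=0, c=0, d=0, e=1: formula gives 0, F = 0 ✓
  a=0, b=0, c=0, d=1, e=0: formula gives 1, F = 1 ✓
  a=0, b=0, c=0, d=1, e=1: formula gives 0, F = 0 ✓
  …and likewise for the remaining 28 rows.
All 32 rows match — the expression computes F exactly.

Yes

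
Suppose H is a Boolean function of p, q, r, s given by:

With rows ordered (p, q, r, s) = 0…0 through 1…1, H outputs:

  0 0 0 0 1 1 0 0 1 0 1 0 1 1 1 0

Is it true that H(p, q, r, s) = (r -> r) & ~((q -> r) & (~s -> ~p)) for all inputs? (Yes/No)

Yes

Evaluate (r -> r) & ~((q -> r) & (~s -> ~p)) on each row and compare to H:
  p=0, q=0, r=0, s=0: formula gives 0, H = 0 ✓
  p=0, q=0, r=0, s=1: formula gives 0, H = 0 ✓
  p=0, q=0, r=1, s=0: formula gives 0, H = 0 ✓
  p=0, q=0, r=1, s=1: formula gives 0, H = 0 ✓
  … (the remaining 12 rows also agree.)
No disagreement on any input; they are logically equivalent.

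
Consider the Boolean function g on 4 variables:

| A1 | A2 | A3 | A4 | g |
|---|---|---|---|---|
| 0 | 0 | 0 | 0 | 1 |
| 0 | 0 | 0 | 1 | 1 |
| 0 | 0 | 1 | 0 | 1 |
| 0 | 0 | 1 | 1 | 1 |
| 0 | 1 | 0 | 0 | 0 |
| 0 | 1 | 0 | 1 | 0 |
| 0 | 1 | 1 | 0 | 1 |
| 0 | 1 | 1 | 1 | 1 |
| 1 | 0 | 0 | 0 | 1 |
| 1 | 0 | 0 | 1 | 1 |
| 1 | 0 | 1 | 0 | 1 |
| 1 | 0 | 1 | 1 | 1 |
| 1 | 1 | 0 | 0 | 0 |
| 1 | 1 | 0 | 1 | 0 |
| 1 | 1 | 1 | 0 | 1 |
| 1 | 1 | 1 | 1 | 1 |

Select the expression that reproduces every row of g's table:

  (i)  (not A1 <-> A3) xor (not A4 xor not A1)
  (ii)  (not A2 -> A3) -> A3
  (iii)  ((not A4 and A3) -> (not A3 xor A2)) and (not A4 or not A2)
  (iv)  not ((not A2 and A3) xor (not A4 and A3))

(i) disagrees with g on (0,0,0,0) (formula → 0, table → 1); rule it out.
(iii) disagrees with g on (0,0,1,0) (formula → 0, table → 1); rule it out.
(iv) disagrees with g on (0,0,1,1) (formula → 0, table → 1); rule it out.
Only (ii) survives; checking it on all 16 rows confirms it matches g.

ii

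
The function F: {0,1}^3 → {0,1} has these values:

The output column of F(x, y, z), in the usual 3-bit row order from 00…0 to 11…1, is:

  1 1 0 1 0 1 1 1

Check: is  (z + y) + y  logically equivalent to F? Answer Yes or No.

No

Check the formula against F row by row:
  x=0, y=0, z=0: formula gives 0, but F = 1 ✗
Since they disagree at (0,0,0), the expression is not a correct formula for F.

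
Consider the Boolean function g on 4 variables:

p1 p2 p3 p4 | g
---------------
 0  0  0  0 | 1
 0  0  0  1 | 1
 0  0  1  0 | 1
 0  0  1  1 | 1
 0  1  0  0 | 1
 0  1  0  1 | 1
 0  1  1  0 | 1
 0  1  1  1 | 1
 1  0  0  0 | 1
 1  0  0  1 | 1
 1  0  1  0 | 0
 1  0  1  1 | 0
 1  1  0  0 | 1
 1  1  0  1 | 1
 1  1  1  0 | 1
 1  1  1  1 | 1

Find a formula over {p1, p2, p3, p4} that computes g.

There are just 2 zero rows: (1,0,1,0), (1,0,1,1). Their minterms are p1·¬p2·p3·¬p4, p1·¬p2·p3·p4; the OR of those covers precisely the 0-outputs, and negating it yields g.

g(p1, p2, p3, p4) = ¬((((p1 ∧ ¬p2) ∧ p3) ∧ ¬p4) ∨ (((p1 ∧ ¬p2) ∧ p3) ∧ p4))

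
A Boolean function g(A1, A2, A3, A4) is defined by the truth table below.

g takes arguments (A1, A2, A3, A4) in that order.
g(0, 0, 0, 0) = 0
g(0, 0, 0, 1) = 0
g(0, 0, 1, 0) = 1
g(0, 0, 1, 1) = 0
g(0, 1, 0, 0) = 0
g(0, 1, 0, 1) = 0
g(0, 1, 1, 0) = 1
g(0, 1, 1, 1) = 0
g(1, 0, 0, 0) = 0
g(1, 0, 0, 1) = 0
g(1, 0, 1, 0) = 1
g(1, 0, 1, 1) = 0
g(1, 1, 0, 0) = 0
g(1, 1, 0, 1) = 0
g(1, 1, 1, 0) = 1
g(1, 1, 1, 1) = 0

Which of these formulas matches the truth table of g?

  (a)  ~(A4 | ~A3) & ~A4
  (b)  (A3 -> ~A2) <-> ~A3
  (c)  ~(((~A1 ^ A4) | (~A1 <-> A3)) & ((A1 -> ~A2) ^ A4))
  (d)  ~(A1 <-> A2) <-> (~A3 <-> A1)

(b) disagrees with g on (0,0,0,0) (formula → 1, table → 0); rule it out.
(c) disagrees with g on (0,0,0,1) (formula → 1, table → 0); rule it out.
(d) disagrees with g on (0,0,0,0) (formula → 1, table → 0); rule it out.
(a) is the remaining candidate, and it agrees with g on all 16 inputs.

a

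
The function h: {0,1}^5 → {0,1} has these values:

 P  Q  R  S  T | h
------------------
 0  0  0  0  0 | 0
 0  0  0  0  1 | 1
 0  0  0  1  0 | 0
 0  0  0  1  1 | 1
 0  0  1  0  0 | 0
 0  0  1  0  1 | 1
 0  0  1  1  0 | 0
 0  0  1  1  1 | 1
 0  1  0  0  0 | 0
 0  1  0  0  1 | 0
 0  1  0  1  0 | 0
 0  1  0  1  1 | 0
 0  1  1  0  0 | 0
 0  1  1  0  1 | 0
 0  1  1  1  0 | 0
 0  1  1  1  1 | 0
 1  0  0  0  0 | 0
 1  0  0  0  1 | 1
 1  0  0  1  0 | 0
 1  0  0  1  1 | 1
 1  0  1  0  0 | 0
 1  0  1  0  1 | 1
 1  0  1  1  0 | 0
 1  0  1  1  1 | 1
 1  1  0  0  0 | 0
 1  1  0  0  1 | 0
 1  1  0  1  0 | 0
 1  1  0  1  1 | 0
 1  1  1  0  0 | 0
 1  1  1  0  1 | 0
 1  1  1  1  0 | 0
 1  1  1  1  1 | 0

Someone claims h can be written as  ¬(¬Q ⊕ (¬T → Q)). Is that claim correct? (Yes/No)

Yes

Check the formula against h row by row:
  P=0, Q=0, R=0, S=0, T=0: formula gives 0, h = 0 ✓
  P=0, Q=0, R=0, S=0, T=1: formula gives 1, h = 1 ✓
  P=0, Q=0, R=0, S=1, T=0: formula gives 0, h = 0 ✓
  P=0, Q=0, R=0, S=1, T=1: formula gives 1, h = 1 ✓
  …and likewise for the remaining 28 rows.
Every row agrees, so the formula is equivalent.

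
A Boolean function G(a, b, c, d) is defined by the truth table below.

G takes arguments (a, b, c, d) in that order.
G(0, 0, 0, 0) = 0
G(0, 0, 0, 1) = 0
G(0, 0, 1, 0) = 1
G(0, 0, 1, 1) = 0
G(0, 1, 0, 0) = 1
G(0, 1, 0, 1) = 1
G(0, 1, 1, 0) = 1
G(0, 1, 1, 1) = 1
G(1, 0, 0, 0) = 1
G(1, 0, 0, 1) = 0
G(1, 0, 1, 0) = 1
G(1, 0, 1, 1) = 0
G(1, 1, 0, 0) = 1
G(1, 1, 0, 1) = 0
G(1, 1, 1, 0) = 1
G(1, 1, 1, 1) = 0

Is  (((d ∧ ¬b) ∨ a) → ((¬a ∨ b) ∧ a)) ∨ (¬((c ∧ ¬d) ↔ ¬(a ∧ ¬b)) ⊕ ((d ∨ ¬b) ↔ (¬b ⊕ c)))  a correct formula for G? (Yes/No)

Test each input against both G and the formula:
  a=0, b=0, c=0, d=0: formula gives 1, but G = 0 ✗
Since they disagree at (0,0,0,0), the expression is not a correct formula for G.

No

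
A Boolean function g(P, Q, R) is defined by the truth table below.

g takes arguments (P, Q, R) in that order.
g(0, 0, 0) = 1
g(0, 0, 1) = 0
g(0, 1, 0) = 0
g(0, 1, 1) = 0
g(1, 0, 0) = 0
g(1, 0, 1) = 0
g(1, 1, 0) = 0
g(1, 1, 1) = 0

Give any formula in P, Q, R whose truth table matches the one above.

g(P, Q, R) = ¬((P ∨ Q) ∨ R)

The output is 1 only when every input is 0 — NOR of all inputs.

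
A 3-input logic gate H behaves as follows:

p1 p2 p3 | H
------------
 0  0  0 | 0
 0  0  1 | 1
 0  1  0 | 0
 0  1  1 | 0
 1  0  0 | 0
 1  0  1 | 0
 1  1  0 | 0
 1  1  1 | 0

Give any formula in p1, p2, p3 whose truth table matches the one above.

Only row (0,0,1) gives 1. That row's minterm ¬p1·¬p2·p3 is H directly.

H(p1, p2, p3) = (p1' · p2') · p3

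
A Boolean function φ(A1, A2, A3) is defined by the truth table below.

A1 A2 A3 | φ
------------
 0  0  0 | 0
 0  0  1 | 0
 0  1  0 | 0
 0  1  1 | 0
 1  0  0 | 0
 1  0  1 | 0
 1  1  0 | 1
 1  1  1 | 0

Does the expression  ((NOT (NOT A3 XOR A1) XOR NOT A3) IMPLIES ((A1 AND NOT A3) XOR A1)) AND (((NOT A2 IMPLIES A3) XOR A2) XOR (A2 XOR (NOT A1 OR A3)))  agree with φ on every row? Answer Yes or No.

Yes

Check the formula against φ row by row:
  A1=0, A2=0, A3=0: formula gives 0, φ = 0 ✓
  A1=0, A2=0, A3=1: formula gives 0, φ = 0 ✓
  A1=0, A2=1, A3=0: formula gives 0, φ = 0 ✓
  A1=0, A2=1, A3=1: formula gives 0, φ = 0 ✓
  A1=1, A2=0, A3=0: formula gives 0, φ = 0 ✓
  …and likewise for the remaining 3 rows.
All 8 rows match — the expression computes φ exactly.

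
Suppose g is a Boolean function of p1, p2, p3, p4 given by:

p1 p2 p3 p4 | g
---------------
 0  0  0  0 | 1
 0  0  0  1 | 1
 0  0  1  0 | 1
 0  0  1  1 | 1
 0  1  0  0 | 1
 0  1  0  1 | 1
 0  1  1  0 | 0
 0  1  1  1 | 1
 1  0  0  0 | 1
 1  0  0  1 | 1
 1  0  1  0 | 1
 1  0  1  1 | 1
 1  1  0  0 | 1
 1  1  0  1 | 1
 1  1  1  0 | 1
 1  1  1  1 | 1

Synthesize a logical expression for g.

g(p1, p2, p3, p4) = (((p1' · p2) · p3) · p4')'

g is 0 on exactly one input, (0,1,1,0), whose minterm is ¬p1·p2·p3·¬p4. So g is the negation of that single conjunction.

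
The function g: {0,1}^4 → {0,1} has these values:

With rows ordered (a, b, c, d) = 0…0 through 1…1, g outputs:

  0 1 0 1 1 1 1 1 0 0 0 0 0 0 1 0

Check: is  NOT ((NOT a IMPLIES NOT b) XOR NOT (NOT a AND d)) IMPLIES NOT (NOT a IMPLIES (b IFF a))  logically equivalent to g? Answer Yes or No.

No

Check the formula against g row by row:
  a=0, b=0, c=0, d=0: formula gives 0, g = 0 ✓
  a=0, b=0, c=0, d=1: formula gives 1, g = 1 ✓
  a=0, b=0, c=1, d=0: formula gives 0, g = 0 ✓
  a=0, b=0, c=1, d=1: formula gives 1, g = 1 ✓
  …
  a=1, b=1, c=1, d=0: formula gives 0, but g = 1 ✗
Row (1,1,1,0) is a counterexample, so the formula is not equivalent to g.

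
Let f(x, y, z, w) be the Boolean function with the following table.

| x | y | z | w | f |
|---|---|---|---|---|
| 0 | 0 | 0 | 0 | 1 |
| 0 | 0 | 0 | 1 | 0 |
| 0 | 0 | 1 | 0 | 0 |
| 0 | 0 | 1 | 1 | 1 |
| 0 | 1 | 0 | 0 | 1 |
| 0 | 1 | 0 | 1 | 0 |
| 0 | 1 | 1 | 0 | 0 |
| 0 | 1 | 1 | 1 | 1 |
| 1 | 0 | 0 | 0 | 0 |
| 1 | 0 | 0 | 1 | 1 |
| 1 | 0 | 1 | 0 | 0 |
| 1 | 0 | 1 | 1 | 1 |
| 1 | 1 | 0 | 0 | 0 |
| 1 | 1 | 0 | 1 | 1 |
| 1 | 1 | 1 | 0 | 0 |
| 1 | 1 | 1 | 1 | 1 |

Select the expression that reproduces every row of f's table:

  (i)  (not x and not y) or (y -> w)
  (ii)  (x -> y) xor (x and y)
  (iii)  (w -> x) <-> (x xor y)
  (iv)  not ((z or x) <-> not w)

(i): at (0,0,0,1) it gives 1, but f = 0 — eliminated.
(ii): at (0,0,0,1) it gives 1, but f = 0 — eliminated.
(iii): at (0,0,0,0) it gives 0, but f = 1 — eliminated.
(iv) is the remaining candidate, and it agrees with f on all 16 inputs.

iv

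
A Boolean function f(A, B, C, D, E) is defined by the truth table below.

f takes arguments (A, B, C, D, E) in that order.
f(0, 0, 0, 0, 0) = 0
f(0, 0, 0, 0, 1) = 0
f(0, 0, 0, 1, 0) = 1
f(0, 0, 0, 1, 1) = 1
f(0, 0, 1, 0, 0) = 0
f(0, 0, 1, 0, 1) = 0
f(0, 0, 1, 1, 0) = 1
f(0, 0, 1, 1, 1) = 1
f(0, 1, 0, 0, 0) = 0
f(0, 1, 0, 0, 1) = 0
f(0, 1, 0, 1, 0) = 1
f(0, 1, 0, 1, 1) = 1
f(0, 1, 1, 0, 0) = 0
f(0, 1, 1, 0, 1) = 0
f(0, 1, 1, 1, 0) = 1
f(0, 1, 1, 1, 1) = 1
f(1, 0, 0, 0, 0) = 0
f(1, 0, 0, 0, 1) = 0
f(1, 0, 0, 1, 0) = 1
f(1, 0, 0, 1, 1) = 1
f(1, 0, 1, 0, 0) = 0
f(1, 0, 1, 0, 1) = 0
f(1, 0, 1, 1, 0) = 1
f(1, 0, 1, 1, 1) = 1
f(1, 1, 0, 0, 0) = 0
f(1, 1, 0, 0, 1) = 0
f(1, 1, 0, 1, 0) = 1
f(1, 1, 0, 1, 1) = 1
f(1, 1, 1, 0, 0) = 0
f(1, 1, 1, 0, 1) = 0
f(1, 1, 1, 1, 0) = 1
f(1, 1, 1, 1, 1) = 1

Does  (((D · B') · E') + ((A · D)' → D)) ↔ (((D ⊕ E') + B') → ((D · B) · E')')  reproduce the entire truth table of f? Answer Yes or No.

Yes

Evaluate (((D · B') · E') + ((A · D)' → D)) ↔ (((D ⊕ E') + B') → ((D · B) · E')') on each row and compare to f:
  A=0, B=0, C=0, D=0, E=0: formula gives 0, f = 0 ✓
  A=0, B=0, C=0, D=0, E=1: formula gives 0, f = 0 ✓
  A=0, B=0, C=0, D=1, E=0: formula gives 1, f = 1 ✓
  A=0, B=0, C=0, D=1, E=1: formula gives 1, f = 1 ✓
  … (the remaining 28 rows also agree.)
Every row agrees, so the formula is equivalent.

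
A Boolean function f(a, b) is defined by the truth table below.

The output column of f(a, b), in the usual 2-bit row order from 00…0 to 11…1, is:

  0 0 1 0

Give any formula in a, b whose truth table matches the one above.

1 only at (1,0): a AND NOT b.

f(a, b) = a AND NOT b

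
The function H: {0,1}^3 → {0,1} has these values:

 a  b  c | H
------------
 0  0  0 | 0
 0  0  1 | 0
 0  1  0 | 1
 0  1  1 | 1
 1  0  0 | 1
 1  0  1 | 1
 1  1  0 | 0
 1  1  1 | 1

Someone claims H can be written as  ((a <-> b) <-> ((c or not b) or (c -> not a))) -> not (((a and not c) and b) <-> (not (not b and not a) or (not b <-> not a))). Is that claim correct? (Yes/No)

Evaluate ((a <-> b) <-> ((c or not b) or (c -> not a))) -> not (((a and not c) and b) <-> (not (not b and not a) or (not b <-> not a))) on each row and compare to H:
  a=0, b=0, c=0: formula gives 1, but H = 0 ✗
Since they disagree at (0,0,0), the expression is not a correct formula for H.

No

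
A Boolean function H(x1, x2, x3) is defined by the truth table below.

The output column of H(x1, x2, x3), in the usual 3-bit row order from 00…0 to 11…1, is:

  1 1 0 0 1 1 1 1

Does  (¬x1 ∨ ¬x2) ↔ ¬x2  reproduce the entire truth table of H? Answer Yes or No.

Yes

Evaluate (¬x1 ∨ ¬x2) ↔ ¬x2 on each row and compare to H:
  x1=0, x2=0, x3=0: formula gives 1, H = 1 ✓
  x1=0, x2=0, x3=1: formula gives 1, H = 1 ✓
  x1=0, x2=1, x3=0: formula gives 0, H = 0 ✓
  x1=0, x2=1, x3=1: formula gives 0, H = 0 ✓
  x1=1, x2=0, x3=0: formula gives 1, H = 1 ✓
  … (the remaining 3 rows also agree.)
Every row agrees, so the formula is equivalent.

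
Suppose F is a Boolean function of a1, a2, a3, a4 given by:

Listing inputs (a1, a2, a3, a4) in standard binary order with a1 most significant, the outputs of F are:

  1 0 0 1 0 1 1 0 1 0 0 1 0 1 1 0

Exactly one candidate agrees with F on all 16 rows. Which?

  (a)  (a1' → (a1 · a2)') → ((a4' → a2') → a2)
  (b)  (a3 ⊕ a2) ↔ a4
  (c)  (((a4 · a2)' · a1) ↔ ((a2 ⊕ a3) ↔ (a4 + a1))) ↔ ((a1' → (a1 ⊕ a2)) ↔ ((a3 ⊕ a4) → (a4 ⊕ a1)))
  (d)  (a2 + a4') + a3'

b

(a) disagrees with F on (0,0,0,0) (formula → 0, table → 1); rule it out.
(c) disagrees with F on (0,0,1,0) (formula → 1, table → 0); rule it out.
(d) disagrees with F on (0,0,0,1) (formula → 1, table → 0); rule it out.
(b) is the remaining candidate, and it agrees with F on all 16 inputs.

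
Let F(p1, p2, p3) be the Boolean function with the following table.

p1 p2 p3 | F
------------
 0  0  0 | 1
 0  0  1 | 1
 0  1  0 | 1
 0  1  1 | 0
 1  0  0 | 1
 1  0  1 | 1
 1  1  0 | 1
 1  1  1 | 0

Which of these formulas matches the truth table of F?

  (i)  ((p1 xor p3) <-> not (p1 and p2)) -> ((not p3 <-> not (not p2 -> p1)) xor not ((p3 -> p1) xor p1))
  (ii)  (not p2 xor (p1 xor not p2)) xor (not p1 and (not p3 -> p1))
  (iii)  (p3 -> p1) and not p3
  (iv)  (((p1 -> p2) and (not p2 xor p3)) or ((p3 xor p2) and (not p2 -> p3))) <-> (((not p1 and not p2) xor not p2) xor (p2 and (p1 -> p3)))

(ii) fails at (0,0,0): the formula yields 0, F is 1.
(iii) fails at (0,0,1): the formula yields 0, F is 1.
(iv) fails at (0,0,0): the formula yields 0, F is 1.
Only (i) survives; checking it on all 8 rows confirms it matches F.

i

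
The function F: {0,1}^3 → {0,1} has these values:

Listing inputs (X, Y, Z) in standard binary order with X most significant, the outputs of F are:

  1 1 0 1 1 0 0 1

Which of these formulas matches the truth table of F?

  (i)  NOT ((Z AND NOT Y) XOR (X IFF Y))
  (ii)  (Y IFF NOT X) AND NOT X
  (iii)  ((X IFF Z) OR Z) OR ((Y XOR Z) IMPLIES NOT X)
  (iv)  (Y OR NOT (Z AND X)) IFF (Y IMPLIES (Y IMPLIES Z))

iv

(i) fails at (0,0,0): the formula yields 0, F is 1.
(ii) fails at (0,0,0): the formula yields 0, F is 1.
(iii) fails at (0,1,0): the formula yields 1, F is 0.
That leaves (iv). Evaluating it on every row reproduces the table of F exactly.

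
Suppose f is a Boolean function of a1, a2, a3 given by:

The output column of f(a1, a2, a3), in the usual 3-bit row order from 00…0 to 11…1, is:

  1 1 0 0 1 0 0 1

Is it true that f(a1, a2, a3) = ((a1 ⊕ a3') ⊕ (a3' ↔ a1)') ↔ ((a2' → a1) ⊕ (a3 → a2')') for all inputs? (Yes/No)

No

Evaluate ((a1 ⊕ a3') ⊕ (a3' ↔ a1)') ↔ ((a2' → a1) ⊕ (a3 → a2')') on each row and compare to f:
  a1=0, a2=0, a3=0: formula gives 1, f = 1 ✓
  a1=0, a2=0, a3=1: formula gives 1, f = 1 ✓
  a1=0, a2=1, a3=0: formula gives 0, f = 0 ✓
  a1=0, a2=1, a3=1: formula gives 1, but f = 0 ✗
A single disagreement suffices: at (0,1,1) they differ, so the formula does not compute f.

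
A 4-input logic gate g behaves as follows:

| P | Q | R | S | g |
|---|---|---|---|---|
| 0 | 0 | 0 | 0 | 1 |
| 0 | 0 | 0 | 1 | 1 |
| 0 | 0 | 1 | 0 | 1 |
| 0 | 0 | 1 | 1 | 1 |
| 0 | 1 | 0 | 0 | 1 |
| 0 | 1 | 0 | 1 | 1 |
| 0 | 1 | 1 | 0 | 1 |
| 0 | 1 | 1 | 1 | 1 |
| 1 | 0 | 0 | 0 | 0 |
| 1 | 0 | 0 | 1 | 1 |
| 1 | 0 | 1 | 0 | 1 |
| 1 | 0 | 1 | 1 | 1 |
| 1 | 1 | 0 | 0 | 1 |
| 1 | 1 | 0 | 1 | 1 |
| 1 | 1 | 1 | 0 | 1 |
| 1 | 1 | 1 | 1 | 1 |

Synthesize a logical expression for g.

g is 0 on exactly one input, (1,0,0,0), whose minterm is P·¬Q·¬R·¬S. So g is the negation of that single conjunction.

g(P, Q, R, S) = ~(((P & ~Q) & ~R) & ~S)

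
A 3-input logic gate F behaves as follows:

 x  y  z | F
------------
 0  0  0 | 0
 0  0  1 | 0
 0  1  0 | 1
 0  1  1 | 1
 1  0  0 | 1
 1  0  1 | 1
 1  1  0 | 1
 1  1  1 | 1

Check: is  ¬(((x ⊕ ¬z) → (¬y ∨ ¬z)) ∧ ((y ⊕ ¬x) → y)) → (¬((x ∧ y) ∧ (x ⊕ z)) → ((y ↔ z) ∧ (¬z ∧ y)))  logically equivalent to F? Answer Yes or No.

Test each input against both F and the formula:
  x=0, y=0, z=0: formula gives 0, F = 0 ✓
  x=0, y=0, z=1: formula gives 0, F = 0 ✓
  x=0, y=1, z=0: formula gives 1, F = 1 ✓
  x=0, y=1, z=1: formula gives 1, F = 1 ✓
  x=1, y=0, z=0: formula gives 1, F = 1 ✓
  …
  x=1, y=1, z=1: formula gives 0, but F = 1 ✗
A single disagreement suffices: at (1,1,1) they differ, so the formula does not compute F.

No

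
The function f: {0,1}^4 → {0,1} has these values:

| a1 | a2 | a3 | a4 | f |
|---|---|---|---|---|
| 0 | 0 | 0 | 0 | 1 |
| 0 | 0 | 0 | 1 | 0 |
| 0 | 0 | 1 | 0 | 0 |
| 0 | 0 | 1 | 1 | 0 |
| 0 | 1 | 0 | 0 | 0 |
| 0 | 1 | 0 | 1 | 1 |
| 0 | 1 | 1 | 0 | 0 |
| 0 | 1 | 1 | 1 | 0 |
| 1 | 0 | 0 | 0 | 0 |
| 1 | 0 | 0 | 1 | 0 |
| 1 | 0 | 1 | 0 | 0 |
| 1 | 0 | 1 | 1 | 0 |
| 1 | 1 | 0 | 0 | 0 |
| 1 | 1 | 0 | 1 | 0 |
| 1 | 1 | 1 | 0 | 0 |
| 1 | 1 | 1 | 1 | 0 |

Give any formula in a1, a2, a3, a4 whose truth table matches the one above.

f(a1, a2, a3, a4) = (((¬a1 ∧ ¬a2) ∧ ¬a3) ∧ ¬a4) ∨ (((¬a1 ∧ a2) ∧ ¬a3) ∧ a4)

f=1 on 2 inputs: (0,0,0,0), (0,1,0,1). Reading each as a conjunction of literals (¬a1·¬a2·¬a3·¬a4, ¬a1·a2·¬a3·a4) and taking the OR gives the canonical DNF.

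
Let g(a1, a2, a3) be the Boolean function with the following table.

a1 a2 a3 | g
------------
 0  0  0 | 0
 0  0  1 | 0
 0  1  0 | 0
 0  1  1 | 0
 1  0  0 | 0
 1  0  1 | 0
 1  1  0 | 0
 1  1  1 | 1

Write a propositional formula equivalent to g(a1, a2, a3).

g(a1, a2, a3) = (a1 and a2) and a3

The output is 1 only when every input is 1 — the AND of all inputs.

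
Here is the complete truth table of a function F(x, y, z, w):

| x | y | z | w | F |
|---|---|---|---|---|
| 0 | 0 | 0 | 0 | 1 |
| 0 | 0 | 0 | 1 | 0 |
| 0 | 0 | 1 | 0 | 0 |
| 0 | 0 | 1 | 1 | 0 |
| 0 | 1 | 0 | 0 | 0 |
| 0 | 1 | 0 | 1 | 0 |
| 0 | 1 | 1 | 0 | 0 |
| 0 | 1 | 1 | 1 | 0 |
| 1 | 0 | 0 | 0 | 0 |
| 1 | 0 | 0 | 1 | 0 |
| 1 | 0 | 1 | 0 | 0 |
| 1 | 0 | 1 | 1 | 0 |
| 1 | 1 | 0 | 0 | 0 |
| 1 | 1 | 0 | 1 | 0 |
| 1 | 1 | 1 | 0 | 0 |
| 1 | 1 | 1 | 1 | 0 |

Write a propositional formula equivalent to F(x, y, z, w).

F(x, y, z, w) = (((x + y) + z) + w)'

The output is 1 only when every input is 0 — NOR of all inputs.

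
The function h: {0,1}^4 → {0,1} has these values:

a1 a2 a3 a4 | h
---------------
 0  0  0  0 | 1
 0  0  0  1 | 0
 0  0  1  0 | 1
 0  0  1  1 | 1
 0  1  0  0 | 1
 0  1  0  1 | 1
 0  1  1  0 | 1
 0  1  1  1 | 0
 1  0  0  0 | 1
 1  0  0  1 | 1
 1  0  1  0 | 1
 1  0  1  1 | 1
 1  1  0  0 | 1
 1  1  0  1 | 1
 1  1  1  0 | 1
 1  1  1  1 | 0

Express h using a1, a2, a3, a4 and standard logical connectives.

h(a1, a2, a3, a4) = (((((a1' · a2') · a3') · a4) + (((a1' · a2) · a3) · a4)) + (((a1 · a2) · a3) · a4))'

There are just 3 zero rows: (0,0,0,1), (0,1,1,1), (1,1,1,1). Their minterms are ¬a1·¬a2·¬a3·a4, ¬a1·a2·a3·a4, a1·a2·a3·a4; the OR of those covers precisely the 0-outputs, and negating it yields h.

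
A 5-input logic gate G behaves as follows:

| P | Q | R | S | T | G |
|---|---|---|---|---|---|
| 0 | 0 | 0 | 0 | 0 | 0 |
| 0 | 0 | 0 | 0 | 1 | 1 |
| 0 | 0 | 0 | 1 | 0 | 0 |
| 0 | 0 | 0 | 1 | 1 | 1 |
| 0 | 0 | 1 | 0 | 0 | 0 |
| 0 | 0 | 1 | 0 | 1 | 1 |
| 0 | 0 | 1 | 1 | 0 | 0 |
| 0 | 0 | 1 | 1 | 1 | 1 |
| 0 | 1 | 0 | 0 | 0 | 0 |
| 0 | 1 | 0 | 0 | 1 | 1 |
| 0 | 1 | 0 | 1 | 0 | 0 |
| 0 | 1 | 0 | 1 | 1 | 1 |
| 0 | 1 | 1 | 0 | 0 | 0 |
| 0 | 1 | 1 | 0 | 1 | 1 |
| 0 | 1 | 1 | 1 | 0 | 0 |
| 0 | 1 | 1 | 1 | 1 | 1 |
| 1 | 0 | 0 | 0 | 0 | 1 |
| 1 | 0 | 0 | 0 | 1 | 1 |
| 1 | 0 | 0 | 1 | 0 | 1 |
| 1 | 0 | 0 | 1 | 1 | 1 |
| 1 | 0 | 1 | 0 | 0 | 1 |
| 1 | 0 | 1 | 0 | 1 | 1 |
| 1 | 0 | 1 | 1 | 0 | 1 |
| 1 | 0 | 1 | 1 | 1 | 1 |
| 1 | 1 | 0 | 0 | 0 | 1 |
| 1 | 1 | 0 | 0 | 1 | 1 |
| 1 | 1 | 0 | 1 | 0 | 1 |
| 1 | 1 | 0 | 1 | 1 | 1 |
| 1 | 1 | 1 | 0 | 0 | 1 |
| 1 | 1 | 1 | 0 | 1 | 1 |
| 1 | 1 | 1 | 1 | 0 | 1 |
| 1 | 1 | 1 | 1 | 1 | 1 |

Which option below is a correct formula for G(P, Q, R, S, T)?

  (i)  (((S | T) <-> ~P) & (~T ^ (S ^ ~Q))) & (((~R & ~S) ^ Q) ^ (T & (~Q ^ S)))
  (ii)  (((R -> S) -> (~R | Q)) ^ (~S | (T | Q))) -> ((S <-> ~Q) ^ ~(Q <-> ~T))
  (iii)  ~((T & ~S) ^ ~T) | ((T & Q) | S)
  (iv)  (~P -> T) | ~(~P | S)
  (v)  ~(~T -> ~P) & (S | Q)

iv

(i) disagrees with G on (0,0,0,0,1) (formula → 0, table → 1); rule it out.
(ii) disagrees with G on (0,0,0,0,0) (formula → 1, table → 0); rule it out.
(iii) disagrees with G on (0,0,0,0,1) (formula → 0, table → 1); rule it out.
(v) disagrees with G on (0,0,0,0,1) (formula → 0, table → 1); rule it out.
(iv) is the remaining candidate, and it agrees with G on all 32 inputs.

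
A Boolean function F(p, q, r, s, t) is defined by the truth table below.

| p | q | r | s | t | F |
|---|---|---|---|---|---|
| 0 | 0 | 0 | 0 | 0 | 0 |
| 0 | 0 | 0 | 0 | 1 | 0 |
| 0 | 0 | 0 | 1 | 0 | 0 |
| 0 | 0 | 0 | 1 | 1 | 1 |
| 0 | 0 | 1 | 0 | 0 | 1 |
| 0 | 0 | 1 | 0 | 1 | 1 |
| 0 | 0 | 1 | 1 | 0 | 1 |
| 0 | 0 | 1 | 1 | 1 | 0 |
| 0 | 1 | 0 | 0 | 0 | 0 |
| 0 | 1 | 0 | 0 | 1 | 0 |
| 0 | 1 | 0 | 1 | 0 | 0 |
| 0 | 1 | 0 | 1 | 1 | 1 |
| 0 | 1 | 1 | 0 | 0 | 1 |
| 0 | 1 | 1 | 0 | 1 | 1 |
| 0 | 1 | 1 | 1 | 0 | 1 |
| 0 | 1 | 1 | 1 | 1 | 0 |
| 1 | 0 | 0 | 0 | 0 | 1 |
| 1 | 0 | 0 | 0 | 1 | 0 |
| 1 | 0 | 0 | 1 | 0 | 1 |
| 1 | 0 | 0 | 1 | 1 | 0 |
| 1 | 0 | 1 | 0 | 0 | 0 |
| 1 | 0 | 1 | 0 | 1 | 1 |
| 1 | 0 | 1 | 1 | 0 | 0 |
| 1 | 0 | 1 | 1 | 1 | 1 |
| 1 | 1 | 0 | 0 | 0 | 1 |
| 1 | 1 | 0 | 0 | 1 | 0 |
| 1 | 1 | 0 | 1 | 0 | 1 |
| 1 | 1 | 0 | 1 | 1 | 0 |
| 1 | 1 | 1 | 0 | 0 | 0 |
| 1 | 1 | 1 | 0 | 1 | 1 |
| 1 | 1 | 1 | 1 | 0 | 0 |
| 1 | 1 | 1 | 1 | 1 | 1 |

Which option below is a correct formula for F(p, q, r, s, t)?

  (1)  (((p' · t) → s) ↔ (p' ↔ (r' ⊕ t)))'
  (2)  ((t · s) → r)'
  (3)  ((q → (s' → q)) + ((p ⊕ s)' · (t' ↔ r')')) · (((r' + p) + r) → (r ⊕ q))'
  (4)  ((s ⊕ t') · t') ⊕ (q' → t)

(2) fails at (0,0,1,0,0): the formula yields 0, F is 1.
(3) fails at (0,0,0,0,0): the formula yields 1, F is 0.
(4) fails at (0,0,0,0,0): the formula yields 1, F is 0.
Only (1) survives; checking it on all 32 rows confirms it matches F.

1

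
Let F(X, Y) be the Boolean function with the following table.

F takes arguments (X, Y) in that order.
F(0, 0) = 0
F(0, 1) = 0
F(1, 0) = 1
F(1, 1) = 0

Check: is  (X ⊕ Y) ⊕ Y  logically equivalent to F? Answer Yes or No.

No

Evaluate (X ⊕ Y) ⊕ Y on each row and compare to F:
  X=0, Y=0: formula gives 0, F = 0 ✓
  X=0, Y=1: formula gives 0, F = 0 ✓
  X=1, Y=0: formula gives 1, F = 1 ✓
  X=1, Y=1: formula gives 1, but F = 0 ✗
Since they disagree at (1,1), the expression is not a correct formula for F.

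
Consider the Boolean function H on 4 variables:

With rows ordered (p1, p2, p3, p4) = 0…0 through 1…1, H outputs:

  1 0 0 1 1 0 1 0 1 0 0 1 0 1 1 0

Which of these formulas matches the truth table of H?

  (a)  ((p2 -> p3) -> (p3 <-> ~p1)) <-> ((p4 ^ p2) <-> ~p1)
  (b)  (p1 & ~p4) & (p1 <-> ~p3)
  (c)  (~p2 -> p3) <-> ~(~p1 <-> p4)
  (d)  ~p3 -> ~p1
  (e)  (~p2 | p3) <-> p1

(b) fails at (0,0,0,0): the formula yields 0, H is 1.
(c) fails at (0,0,0,0): the formula yields 0, H is 1.
(d) fails at (0,0,0,1): the formula yields 1, H is 0.
(e) fails at (0,0,0,0): the formula yields 0, H is 1.
Only (a) survives; checking it on all 16 rows confirms it matches H.

a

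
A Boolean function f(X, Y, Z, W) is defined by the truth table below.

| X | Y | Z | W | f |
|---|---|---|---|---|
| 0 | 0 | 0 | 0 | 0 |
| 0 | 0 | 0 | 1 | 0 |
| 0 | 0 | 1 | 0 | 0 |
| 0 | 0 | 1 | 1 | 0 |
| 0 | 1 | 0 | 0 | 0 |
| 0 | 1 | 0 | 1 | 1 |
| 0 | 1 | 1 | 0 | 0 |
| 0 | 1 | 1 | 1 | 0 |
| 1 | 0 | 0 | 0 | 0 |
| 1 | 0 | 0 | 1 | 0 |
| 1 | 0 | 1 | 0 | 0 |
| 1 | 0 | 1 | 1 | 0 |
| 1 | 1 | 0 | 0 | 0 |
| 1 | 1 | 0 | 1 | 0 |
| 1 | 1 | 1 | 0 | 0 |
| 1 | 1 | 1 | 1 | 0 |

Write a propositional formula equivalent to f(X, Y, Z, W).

f(X, Y, Z, W) = ((~X & Y) & ~Z) & W

f is 1 on exactly one input, (0,1,0,1), whose minterm is ¬X·Y·¬Z·W. So f is just that conjunction.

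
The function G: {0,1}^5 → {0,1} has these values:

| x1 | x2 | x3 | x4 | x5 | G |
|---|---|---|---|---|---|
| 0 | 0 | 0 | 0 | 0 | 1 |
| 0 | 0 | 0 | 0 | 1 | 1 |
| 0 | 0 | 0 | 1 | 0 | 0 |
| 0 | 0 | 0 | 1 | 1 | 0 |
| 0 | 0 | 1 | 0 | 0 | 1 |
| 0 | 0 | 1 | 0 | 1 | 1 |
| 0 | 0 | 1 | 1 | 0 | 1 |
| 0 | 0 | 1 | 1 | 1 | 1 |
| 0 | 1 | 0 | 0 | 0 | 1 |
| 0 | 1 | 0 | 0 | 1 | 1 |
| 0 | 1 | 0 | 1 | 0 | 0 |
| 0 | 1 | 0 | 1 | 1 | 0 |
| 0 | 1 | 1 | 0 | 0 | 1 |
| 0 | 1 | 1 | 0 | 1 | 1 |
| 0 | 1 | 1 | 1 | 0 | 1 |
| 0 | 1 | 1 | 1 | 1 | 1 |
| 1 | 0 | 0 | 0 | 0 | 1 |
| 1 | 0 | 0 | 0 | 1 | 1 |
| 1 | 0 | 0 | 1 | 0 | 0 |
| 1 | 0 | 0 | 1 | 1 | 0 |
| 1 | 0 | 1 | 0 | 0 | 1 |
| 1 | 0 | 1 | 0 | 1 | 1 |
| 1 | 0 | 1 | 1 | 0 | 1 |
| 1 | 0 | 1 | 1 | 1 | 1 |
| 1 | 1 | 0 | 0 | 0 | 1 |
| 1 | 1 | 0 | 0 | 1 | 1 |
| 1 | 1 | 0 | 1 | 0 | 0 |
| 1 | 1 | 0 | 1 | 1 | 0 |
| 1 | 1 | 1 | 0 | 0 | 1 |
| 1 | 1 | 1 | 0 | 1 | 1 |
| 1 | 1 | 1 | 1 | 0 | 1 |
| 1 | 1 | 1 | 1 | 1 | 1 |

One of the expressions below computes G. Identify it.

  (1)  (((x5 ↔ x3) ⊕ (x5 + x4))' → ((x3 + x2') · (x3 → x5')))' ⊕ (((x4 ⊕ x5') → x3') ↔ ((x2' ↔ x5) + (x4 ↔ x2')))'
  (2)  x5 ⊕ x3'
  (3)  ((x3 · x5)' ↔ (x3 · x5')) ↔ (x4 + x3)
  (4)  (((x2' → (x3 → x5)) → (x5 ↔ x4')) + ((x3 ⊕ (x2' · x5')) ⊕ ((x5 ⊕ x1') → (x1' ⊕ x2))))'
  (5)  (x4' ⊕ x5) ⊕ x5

3

(1) fails at (0,0,0,0,1): the formula yields 0, G is 1.
(2) fails at (0,0,0,0,1): the formula yields 0, G is 1.
(4) fails at (0,0,0,0,1): the formula yields 0, G is 1.
(5) fails at (0,0,1,1,0): the formula yields 0, G is 1.
Only (3) survives; checking it on all 32 rows confirms it matches G.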